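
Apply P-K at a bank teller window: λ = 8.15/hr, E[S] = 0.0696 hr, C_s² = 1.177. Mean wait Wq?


ρ = λ·E[S] = 8.15·0.0696 = 0.5672
E[S²] = E[S]²(1+C_s²) = 0.0696²·(1+1.177) = 0.010546
Wq = λ·E[S²]/(2(1−ρ)) = 8.15·0.010546/(2·0.4328) = 0.09930 hr

Final: 0.09930 hr


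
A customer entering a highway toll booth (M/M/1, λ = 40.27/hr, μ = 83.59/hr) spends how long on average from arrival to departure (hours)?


W = 1/(μ−λ) = 1/(83.59 − 40.27) = 1/43.32 = 0.02308 hr

Final: 0.02308 hr


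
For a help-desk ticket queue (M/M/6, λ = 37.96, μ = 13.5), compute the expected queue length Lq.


a = λ/μ = 2.8119; ρ = a/6 = 0.4686
P₀ = 0.059411
Lq = P₀·a^c·ρ / (c!·(1−ρ)²) = 0.059411·494.25903·0.4686/(720·0.28234)
= 0.06770

Final: 0.06770


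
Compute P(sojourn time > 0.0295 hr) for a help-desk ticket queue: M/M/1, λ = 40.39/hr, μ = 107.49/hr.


W ~ Exponential(μ−λ) for M/M/1.
μ − λ = 107.49 − 40.39 = 67.1000
P(W > t) = e^{−(μ−λ)t} = e^{−1.9794} = 0.138145

Final: 0.138145


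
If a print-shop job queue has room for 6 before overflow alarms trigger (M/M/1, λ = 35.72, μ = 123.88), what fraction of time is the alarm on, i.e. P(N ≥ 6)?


ρ = 35.72/123.88 = 0.2883
P(N ≥ n) = ρ^n = 0.2883^6 = 0.0005747

Final: 0.0005747


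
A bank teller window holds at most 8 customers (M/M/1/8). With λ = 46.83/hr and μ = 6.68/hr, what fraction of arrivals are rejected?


ρ = λ/μ = 46.83/6.68 = 7.0105
P_K = (1−ρ)ρ^K/(1−ρ^(K+1)) = (-6.0105·5834203.352079)/(1 − 40900560.326028)
= -35066356.973949/-40900559.326028 = 0.857356

Final: 0.857356


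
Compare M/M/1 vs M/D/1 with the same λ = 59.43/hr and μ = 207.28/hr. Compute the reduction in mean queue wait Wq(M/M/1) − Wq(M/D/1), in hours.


ρ = 59.43/207.28 = 0.2867
Wq(M/M/1) = ρ/(μ−λ) = 0.2867/147.85 = 0.001939 hr
Wq(M/D/1) = ρ/(2(μ−λ)) = 0.0009696 hr
Savings = 0.001939 − 0.0009696 = 0.0009696 hr

Final: 0.0009696 hr


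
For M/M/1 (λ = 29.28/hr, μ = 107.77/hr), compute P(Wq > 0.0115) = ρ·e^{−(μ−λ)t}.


ρ = 29.28/107.77 = 0.2717
P(Wq > t) = ρ·e^{−(μ−λ)t} = 0.2717·e^{−0.9026}
= 0.2717·0.405500 = 0.110170

Final: 0.110170


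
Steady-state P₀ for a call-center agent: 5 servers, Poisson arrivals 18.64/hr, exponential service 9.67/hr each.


a = λ/μ = 18.64/9.67 = 1.9276; ρ = a/c = 0.3855
Σ_{k=0}^{4} a^k/k! (terms k=0..4) = 1.00000 + 1.92761 + 1.85784 + 1.19373 + 0.57526 = 6.55445
Tail: a^5/(5!(1−ρ)) = 26.61320/(120·0.6145) = 0.36092
P₀ = 1/(6.55445 + 0.36092) = 1/6.91537 = 0.144605

Final: 0.144605


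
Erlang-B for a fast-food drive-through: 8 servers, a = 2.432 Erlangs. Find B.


B(c,a) = (a^c/c!) / Σ_{k=0}^{c} a^k/k!
a^8/8! = 0.030352
Σ terms (k=0..8): 1.00000 + 2.43200 + 2.95731 + 2.39739 + 1.45762 + 0.70898 + 0.28737 + 0.09984 + 0.03035 = 11.370876
B = 0.030352/11.370876 = 0.002669

Final: 0.002669


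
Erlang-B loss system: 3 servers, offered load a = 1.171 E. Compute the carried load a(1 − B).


B(3,1.171) = 0.085659 (Erlang-B)
Carried load = a(1 − B) = 1.171·(1 − 0.085659) = 1.171·0.914341 = 1.0707 E

Final: 1.0707 Erlangs


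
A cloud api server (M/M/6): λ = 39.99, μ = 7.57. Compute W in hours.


a = 5.2827; ρ = 0.8804; P₀ = 0.002747
Lq = P₀·a^c·ρ/(c!(1−ρ)²) = 5.10809
Wq = Lq/λ = 5.10809/39.99 = 0.12773 hr
W = Wq + 1/μ = 0.12773 + 0.13210 = 0.25983 hr

Final: 0.25983 hr


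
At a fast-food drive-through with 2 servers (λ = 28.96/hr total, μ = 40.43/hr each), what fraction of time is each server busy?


ρ = λ/(cμ) = 28.96/(2·40.43) = 28.96/80.86 = 0.3581

Final: 0.3581


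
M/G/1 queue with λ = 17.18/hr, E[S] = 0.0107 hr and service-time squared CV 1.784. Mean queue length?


ρ = λ·E[S] = 17.18·0.0107 = 0.1838
Lq = ρ²(1+C_s²)/(2(1−ρ)) = 0.03379·(1+1.784)/(2·0.8162)
= 0.03379·2.7840/1.6323 = 0.05763

Final: 0.05763


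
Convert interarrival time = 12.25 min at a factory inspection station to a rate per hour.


λ = 1/(interarrival time) in consistent units.
1 hour = 60 min, so λ = 60/12.25 = 4.8980 per hour

Final: 4.8980 /hr


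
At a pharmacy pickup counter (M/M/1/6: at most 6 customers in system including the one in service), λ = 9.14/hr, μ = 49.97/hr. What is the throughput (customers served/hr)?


ρ = 0.1829; P_K = (1−ρ)ρ^6/(1−ρ^7) = 0.00003060
λ_eff = λ(1 − P_K) = 9.14·(1 − 0.00003060) = 9.14·0.999969 = 9.1397 /hr

Final: 9.1397 /hr


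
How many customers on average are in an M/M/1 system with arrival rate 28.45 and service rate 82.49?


ρ = λ/μ = 28.45/82.49 = 0.3449
L = ρ/(1−ρ) = 0.3449/(1 − 0.3449) = 0.3449/0.6551 = 0.5265

Final: 0.5265


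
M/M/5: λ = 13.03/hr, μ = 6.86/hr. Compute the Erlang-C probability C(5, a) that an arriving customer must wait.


a = λ/μ = 1.8994; ρ = a/5 = 0.3799
P₀ = 0.148810 (from M/M/c formula)
C(c,a) = [a^c/(c!(1−ρ))]·P₀ = [24.72302/(120·0.6201)]·0.148810
= 0.33224·0.148810 = 0.049440

Final: 0.049440


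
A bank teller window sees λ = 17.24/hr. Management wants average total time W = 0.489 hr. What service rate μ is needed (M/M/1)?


W = 1/(μ−λ) ⇒ μ − λ = 1/W = 1/0.489 = 2.0450
μ = λ + 1/W = 17.24 + 2.0450 = 19.2850 per hr

Final: 19.2850 /hr


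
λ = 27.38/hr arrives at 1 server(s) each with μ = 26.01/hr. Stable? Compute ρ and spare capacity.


Total capacity cμ = 1·26.01 = 26.01/hr
ρ = λ/(cμ) = 27.38/26.01 = 1.0527
Stable ⇔ ρ < 1: NO
Spare capacity = cμ − λ = 26.01 − 27.38 = -1.37/hr

Final: ρ = 1.0527; unstable; margin = -1.37/hr


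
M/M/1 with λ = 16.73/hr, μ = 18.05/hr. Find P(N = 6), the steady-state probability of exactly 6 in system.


ρ = 16.73/18.05 = 0.9269
P_n = (1−ρ)·ρ^n = (1 − 0.9269)·0.9269^6 = 0.07313·0.634034 = 0.046367

Final: 0.046367


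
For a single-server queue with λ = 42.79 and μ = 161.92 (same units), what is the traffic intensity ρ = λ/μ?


ρ = λ/μ = 42.79/161.92 = 0.2643

Final: 0.2643


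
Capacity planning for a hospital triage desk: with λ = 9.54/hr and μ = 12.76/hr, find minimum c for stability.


Stability requires cμ > λ ⇔ c > λ/μ.
λ/μ = 9.54/12.76 = 0.7476
Minimum integer c = ⌊0.7476⌋ + 1 = 1
Check: 1·12.76 = 12.76 > 9.54, while 0·12.76 = 0.00 ≤ 9.54

Final: 1 servers


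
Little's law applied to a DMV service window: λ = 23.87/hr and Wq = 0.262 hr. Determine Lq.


Lq = λWq = 23.87·0.262 = 6.2539

Final: 6.2539


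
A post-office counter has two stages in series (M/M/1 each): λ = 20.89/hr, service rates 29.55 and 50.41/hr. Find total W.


Each node sees arrival rate λ = 20.89/hr (tandem ⇒ throughput preserved).
W₁ = 1/(μ₁−λ) = 1/(29.55−20.89) = 0.11547 hr
W₂ = 1/(μ₂−λ) = 1/(50.41−20.89) = 0.03388 hr
W_total = W₁ + W₂ = 0.11547 + 0.03388 = 0.14935 hr

Final: 0.14935 hr


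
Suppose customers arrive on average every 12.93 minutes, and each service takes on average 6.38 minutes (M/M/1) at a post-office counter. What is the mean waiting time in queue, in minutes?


λ = 60/12.93 = 4.6404 /hr
μ = 60/6.38 = 9.4044 /hr
ρ = λ/μ = 4.6404/9.4044 = 0.4934
Wq = ρ/(μ−λ) = 0.4934/(9.4044−4.6404) = 0.10357 hr
In minutes: 0.10357·60 = 6.214 min

Final: 6.214 min


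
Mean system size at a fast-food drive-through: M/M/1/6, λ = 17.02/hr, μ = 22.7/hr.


ρ = 17.02/22.7 = 0.7498
L = ρ[1 − (K+1)ρ^K + Kρ^(K+1)] / [(1−ρ)(1−ρ^(K+1))]
Numerator: 0.7498·(1 − 7·0.177665 + 6·0.133210) = 0.416579
Denominator: (0.2502)·(0.866790) = 0.216888
L = 0.416579/0.216888 = 1.9207

Final: 1.9207


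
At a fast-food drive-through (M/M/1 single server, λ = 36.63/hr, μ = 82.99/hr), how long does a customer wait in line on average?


ρ = 36.63/82.99 = 0.4414
Wq = ρ/(μ−λ) = 0.4414/(82.99 − 36.63) = 0.4414/46.36 = 0.009521 hr

Final: 0.009521 hr


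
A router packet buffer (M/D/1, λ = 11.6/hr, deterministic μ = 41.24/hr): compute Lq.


ρ = 11.6/41.24 = 0.2813
M/D/1: Lq = ρ²/(2(1−ρ)) = 0.07912/(2·0.7187) = 0.05504

Final: 0.05504


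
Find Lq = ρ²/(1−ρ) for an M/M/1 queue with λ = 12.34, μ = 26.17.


ρ = 12.34/26.17 = 0.4715
Lq = ρ²/(1−ρ) = 0.2223/0.5285 = 0.4207

Final: 0.4207


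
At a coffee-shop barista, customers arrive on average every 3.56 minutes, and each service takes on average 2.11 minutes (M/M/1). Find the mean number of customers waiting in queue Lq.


λ = 60/3.56 = 16.8539 /hr
μ = 60/2.11 = 28.4360 /hr
ρ = λ/μ = 16.8539/28.4360 = 0.5927
Lq = ρ²/(1−ρ) = 0.3513/0.4073 = 0.8625

Final: 0.8625


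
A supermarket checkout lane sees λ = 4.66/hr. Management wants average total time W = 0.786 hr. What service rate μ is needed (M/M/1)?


W = 1/(μ−λ) ⇒ μ − λ = 1/W = 1/0.786 = 1.2723
μ = λ + 1/W = 4.66 + 1.2723 = 5.9323 per hr

Final: 5.9323 /hr


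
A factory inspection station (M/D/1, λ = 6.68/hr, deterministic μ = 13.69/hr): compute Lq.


ρ = 6.68/13.69 = 0.4879
M/D/1: Lq = ρ²/(2(1−ρ)) = 0.2381/(2·0.5121) = 0.23249

Final: 0.23249


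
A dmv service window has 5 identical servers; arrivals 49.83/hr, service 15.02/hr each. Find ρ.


ρ = λ/(cμ) = 49.83/(5·15.02) = 49.83/75.10 = 0.6635

Final: 0.6635


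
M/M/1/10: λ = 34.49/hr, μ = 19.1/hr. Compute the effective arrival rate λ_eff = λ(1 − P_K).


ρ = 1.8058; P_K = (1−ρ)ρ^10/(1−ρ^11) = 0.446888
λ_eff = λ(1 − P_K) = 34.49·(1 − 0.446888) = 34.49·0.553112 = 19.0768 /hr

Final: 19.0768 /hr


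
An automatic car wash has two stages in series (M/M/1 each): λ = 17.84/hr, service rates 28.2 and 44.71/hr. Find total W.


Each node sees arrival rate λ = 17.84/hr (tandem ⇒ throughput preserved).
W₁ = 1/(μ₁−λ) = 1/(28.2−17.84) = 0.09653 hr
W₂ = 1/(μ₂−λ) = 1/(44.71−17.84) = 0.03722 hr
W_total = W₁ + W₂ = 0.09653 + 0.03722 = 0.13374 hr

Final: 0.13374 hr


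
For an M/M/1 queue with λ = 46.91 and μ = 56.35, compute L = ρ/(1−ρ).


ρ = λ/μ = 46.91/56.35 = 0.8325
L = ρ/(1−ρ) = 0.8325/(1 − 0.8325) = 0.8325/0.1675 = 4.9693

Final: 4.9693


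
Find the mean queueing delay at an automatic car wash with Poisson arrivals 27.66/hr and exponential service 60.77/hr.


ρ = 27.66/60.77 = 0.4552
Wq = ρ/(μ−λ) = 0.4552/(60.77 − 27.66) = 0.4552/33.11 = 0.01375 hr

Final: 0.01375 hr


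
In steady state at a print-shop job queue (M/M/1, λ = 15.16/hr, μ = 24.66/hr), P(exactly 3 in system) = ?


ρ = 15.16/24.66 = 0.6148
P_n = (1−ρ)·ρ^n = (1 − 0.6148)·0.6148^3 = 0.3852·0.232337 = 0.089505

Final: 0.089505


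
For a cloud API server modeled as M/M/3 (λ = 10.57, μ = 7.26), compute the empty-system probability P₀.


a = λ/μ = 10.57/7.26 = 1.4559; ρ = a/c = 0.4853
Σ_{k=0}^{2} a^k/k! (terms k=0..2) = 1.00000 + 1.45592 + 1.05986 = 3.51578
Tail: a^3/(3!(1−ρ)) = 3.08614/(6·0.5147) = 0.99935
P₀ = 1/(3.51578 + 0.99935) = 1/4.51513 = 0.221478

Final: 0.221478


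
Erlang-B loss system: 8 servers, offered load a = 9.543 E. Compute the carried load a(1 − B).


B(8,9.543) = 0.316436 (Erlang-B)
Carried load = a(1 − B) = 9.543·(1 − 0.316436) = 9.543·0.683564 = 6.5233 E

Final: 6.5233 Erlangs


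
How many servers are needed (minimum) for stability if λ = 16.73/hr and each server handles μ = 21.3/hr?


Stability requires cμ > λ ⇔ c > λ/μ.
λ/μ = 16.73/21.3 = 0.7854
Minimum integer c = ⌊0.7854⌋ + 1 = 1
Check: 1·21.3 = 21.30 > 16.73, while 0·21.3 = 0.00 ≤ 16.73

Final: 1 servers


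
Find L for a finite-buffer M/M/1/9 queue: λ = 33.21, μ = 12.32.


ρ = 33.21/12.32 = 2.6956
L = ρ[1 − (K+1)ρ^K + Kρ^(K+1)] / [(1−ρ)(1−ρ^(K+1))]
Numerator: 2.6956·(1 − 10·7514.905262 + 9·20257.305499) = 288883.053006
Denominator: (-1.6956)·(-20256.305499) = 34346.933593
L = 288883.053006/34346.933593 = 8.4107

Final: 8.4107


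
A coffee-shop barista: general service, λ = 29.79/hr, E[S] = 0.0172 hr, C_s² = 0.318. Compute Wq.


ρ = λ·E[S] = 29.79·0.0172 = 0.5124
E[S²] = E[S]²(1+C_s²) = 0.0172²·(1+0.318) = 0.0003899
Wq = λ·E[S²]/(2(1−ρ)) = 29.79·0.0003899/(2·0.4876) = 0.01191 hr

Final: 0.01191 hr


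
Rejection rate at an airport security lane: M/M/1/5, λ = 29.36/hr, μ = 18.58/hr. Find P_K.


ρ = λ/μ = 29.36/18.58 = 1.5802
P_K = (1−ρ)ρ^K/(1−ρ^(K+1)) = (-0.5802·9.852619)/(1 − 15.569048)
= -5.716428/-14.569048 = 0.392368

Final: 0.392368


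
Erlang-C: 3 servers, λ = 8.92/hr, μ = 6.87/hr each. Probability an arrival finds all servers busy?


a = λ/μ = 1.2984; ρ = a/3 = 0.4328
P₀ = 0.264235 (from M/M/c formula)
C(c,a) = [a^c/(c!(1−ρ))]·P₀ = [2.18889/(6·0.5672)]·0.264235
= 0.64319·0.264235 = 0.169952

Final: 0.169952


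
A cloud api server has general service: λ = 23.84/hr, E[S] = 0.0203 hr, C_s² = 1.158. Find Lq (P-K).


ρ = λ·E[S] = 23.84·0.0203 = 0.4840
Lq = ρ²(1+C_s²)/(2(1−ρ)) = 0.2342·(1+1.158)/(2·0.5160)
= 0.2342·2.1580/1.0321 = 0.48971

Final: 0.48971


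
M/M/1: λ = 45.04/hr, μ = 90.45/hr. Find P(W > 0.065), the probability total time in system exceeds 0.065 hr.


W ~ Exponential(μ−λ) for M/M/1.
μ − λ = 90.45 − 45.04 = 45.4100
P(W > t) = e^{−(μ−λ)t} = e^{−2.9517} = 0.052253

Final: 0.052253


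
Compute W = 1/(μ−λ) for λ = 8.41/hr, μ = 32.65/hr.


W = 1/(μ−λ) = 1/(32.65 − 8.41) = 1/24.24 = 0.04125 hr

Final: 0.04125 hr


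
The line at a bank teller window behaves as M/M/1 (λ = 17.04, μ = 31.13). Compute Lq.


ρ = 17.04/31.13 = 0.5474
Lq = ρ²/(1−ρ) = 0.2996/0.4526 = 0.6620

Final: 0.6620


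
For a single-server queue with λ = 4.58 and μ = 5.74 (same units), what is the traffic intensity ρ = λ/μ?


ρ = λ/μ = 4.58/5.74 = 0.7979

Final: 0.7979


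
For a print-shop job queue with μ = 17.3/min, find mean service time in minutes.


Mean service time = 1/μ = 1/17.3 minute = 0.05780 minute
In minutes: 0.05780 × 1 = 0.05780 min

Final: 0.05780 min


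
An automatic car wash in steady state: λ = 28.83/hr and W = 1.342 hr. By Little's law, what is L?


L = λW = 28.83·1.342 = 38.6899

Final: 38.6899


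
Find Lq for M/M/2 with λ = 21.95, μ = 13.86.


a = λ/μ = 1.5837; ρ = a/2 = 0.7918
P₀ = 0.116167
Lq = P₀·a^c·ρ / (c!·(1−ρ)²) = 0.116167·2.50809·0.7918/(2·0.04333)
= 2.66238

Final: 2.66238


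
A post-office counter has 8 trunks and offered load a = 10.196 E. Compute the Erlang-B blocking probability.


B(c,a) = (a^c/c!) / Σ_{k=0}^{c} a^k/k!
a^8/8! = 2896.797193
Σ terms (k=0..8): 1.00000 + 10.19600 + 51.97921 + 176.66000 + 450.30634 + 918.26470 + 1560.43781 + 2272.88913 + 2896.79719 = 8338.530379
B = 2896.797193/8338.530379 = 0.347399

Final: 0.347399


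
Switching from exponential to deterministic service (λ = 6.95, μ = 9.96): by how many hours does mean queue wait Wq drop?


ρ = 6.95/9.96 = 0.6978
Wq(M/M/1) = ρ/(μ−λ) = 0.6978/3.01 = 0.23182 hr
Wq(M/D/1) = ρ/(2(μ−λ)) = 0.11591 hr
Savings = 0.23182 − 0.11591 = 0.11591 hr

Final: 0.11591 hr


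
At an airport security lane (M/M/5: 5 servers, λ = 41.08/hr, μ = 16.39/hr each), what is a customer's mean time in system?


a = 2.5064; ρ = 0.5013; P₀ = 0.079562
Lq = P₀·a^c·ρ/(c!(1−ρ)²) = 0.13218
Wq = Lq/λ = 0.13218/41.08 = 0.003218 hr
W = Wq + 1/μ = 0.003218 + 0.06101 = 0.06423 hr

Final: 0.06423 hr


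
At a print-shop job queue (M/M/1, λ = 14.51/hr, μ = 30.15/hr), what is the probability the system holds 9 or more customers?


ρ = 14.51/30.15 = 0.4813
P(N ≥ n) = ρ^n = 0.4813^9 = 0.001385

Final: 0.001385


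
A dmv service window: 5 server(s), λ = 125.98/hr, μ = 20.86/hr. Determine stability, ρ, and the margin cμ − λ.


Total capacity cμ = 5·20.86 = 104.30/hr
ρ = λ/(cμ) = 125.98/104.30 = 1.2079
Stable ⇔ ρ < 1: NO
Spare capacity = cμ − λ = 104.30 − 125.98 = -21.68/hr

Final: ρ = 1.2079; unstable; margin = -21.68/hr


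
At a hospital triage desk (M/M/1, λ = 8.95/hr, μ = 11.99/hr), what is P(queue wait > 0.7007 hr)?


ρ = 8.95/11.99 = 0.7465
P(Wq > t) = ρ·e^{−(μ−λ)t} = 0.7465·e^{−2.1301}
= 0.7465·0.118822 = 0.088695

Final: 0.088695


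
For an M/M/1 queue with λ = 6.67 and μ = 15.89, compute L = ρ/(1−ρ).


ρ = λ/μ = 6.67/15.89 = 0.4198
L = ρ/(1−ρ) = 0.4198/(1 − 0.4198) = 0.4198/0.5802 = 0.7234

Final: 0.7234


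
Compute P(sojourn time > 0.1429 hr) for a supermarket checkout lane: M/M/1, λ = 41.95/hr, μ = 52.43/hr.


W ~ Exponential(μ−λ) for M/M/1.
μ − λ = 52.43 − 41.95 = 10.4800
P(W > t) = e^{−(μ−λ)t} = e^{−1.4976} = 0.223668

Final: 0.223668


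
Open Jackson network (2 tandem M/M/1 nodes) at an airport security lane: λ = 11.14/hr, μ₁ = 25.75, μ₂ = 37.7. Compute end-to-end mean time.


Each node sees arrival rate λ = 11.14/hr (tandem ⇒ throughput preserved).
W₁ = 1/(μ₁−λ) = 1/(25.75−11.14) = 0.06845 hr
W₂ = 1/(μ₂−λ) = 1/(37.7−11.14) = 0.03765 hr
W_total = W₁ + W₂ = 0.06845 + 0.03765 = 0.10610 hr

Final: 0.10610 hr


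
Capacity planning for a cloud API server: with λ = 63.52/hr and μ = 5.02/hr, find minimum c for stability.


Stability requires cμ > λ ⇔ c > λ/μ.
λ/μ = 63.52/5.02 = 12.6534
Minimum integer c = ⌊12.6534⌋ + 1 = 13
Check: 13·5.02 = 65.26 > 63.52, while 12·5.02 = 60.24 ≤ 63.52

Final: 13 servers


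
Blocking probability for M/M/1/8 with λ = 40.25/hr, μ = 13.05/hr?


ρ = λ/μ = 40.25/13.05 = 3.0843
P_K = (1−ρ)ρ^K/(1−ρ^(K+1)) = (-2.0843·8189.228407)/(1 − 25257.965009)
= -17068.736602/-25256.965009 = 0.675803

Final: 0.675803


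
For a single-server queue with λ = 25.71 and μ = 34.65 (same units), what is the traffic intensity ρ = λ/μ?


ρ = λ/μ = 25.71/34.65 = 0.7420

Final: 0.7420


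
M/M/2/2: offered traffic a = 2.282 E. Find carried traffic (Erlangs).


B(2,2.282) = 0.442383 (Erlang-B)
Carried load = a(1 − B) = 2.282·(1 − 0.442383) = 2.282·0.557617 = 1.2725 E

Final: 1.2725 Erlangs


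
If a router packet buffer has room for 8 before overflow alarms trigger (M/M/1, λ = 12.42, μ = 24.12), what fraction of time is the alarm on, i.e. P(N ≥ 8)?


ρ = 12.42/24.12 = 0.5149
P(N ≥ n) = ρ^n = 0.5149^8 = 0.004943

Final: 0.004943


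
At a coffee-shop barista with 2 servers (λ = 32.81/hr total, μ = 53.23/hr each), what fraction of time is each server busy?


ρ = λ/(cμ) = 32.81/(2·53.23) = 32.81/106.46 = 0.3082

Final: 0.3082


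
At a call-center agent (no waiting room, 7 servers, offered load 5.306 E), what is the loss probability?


B(c,a) = (a^c/c!) / Σ_{k=0}^{c} a^k/k!
a^7/7! = 23.493092
Σ terms (k=0..7): 1.00000 + 5.30600 + 14.07682 + 24.89720 + 33.02613 + 35.04733 + 30.99353 + 23.49309 = 167.840102
B = 23.493092/167.840102 = 0.139973

Final: 0.139973


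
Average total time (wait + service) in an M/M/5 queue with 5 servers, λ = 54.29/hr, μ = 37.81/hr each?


a = 1.4359; ρ = 0.2872; P₀ = 0.237611
Lq = P₀·a^c·ρ/(c!(1−ρ)²) = 0.006830
Wq = Lq/λ = 0.006830/54.29 = 0.0001258 hr
W = Wq + 1/μ = 0.0001258 + 0.02645 = 0.02657 hr

Final: 0.02657 hr


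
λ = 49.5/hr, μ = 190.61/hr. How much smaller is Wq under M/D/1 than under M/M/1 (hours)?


ρ = 49.5/190.61 = 0.2597
Wq(M/M/1) = ρ/(μ−λ) = 0.2597/141.11 = 0.001840 hr
Wq(M/D/1) = ρ/(2(μ−λ)) = 0.0009202 hr
Savings = 0.001840 − 0.0009202 = 0.0009202 hr

Final: 0.0009202 hr


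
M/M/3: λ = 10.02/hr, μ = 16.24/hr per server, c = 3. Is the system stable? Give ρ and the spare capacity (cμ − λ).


Total capacity cμ = 3·16.24 = 48.72/hr
ρ = λ/(cμ) = 10.02/48.72 = 0.2057
Stable ⇔ ρ < 1: YES
Spare capacity = cμ − λ = 48.72 − 10.02 = 38.70/hr

Final: ρ = 0.2057; stable; margin = 38.70/hr


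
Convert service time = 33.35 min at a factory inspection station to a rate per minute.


μ = 1/(service time) in consistent units.
1 minute = 1 min, so μ = 1/33.35 = 0.02999 per minute

Final: 0.02999 /min


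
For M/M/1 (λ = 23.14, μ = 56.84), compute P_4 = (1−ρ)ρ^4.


ρ = 23.14/56.84 = 0.4071
P_n = (1−ρ)·ρ^n = (1 − 0.4071)·0.4071^4 = 0.5929·0.027469 = 0.016286

Final: 0.016286


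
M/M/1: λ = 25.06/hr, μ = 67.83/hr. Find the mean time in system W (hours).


W = 1/(μ−λ) = 1/(67.83 − 25.06) = 1/42.77 = 0.02338 hr

Final: 0.02338 hr


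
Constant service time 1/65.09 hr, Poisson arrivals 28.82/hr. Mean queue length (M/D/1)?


ρ = 28.82/65.09 = 0.4428
M/D/1: Lq = ρ²/(2(1−ρ)) = 0.1960/(2·0.5572) = 0.17591

Final: 0.17591


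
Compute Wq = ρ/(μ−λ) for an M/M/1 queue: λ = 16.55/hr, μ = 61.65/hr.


ρ = 16.55/61.65 = 0.2685
Wq = ρ/(μ−λ) = 0.2685/(61.65 − 16.55) = 0.2685/45.10 = 0.005952 hr

Final: 0.005952 hr


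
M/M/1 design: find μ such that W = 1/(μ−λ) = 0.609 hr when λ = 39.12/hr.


W = 1/(μ−λ) ⇒ μ − λ = 1/W = 1/0.609 = 1.6420
μ = λ + 1/W = 39.12 + 1.6420 = 40.7620 per hr

Final: 40.7620 /hr


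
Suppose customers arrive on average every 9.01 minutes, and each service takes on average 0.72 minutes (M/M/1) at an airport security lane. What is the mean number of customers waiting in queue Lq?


λ = 60/9.01 = 6.6593 /hr
μ = 60/0.72 = 83.3333 /hr
ρ = λ/μ = 6.6593/83.3333 = 0.07991
Lq = ρ²/(1−ρ) = 0.006386/0.9201 = 0.006940

Final: 0.006940


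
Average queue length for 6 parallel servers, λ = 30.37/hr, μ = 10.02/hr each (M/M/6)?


a = λ/μ = 3.0309; ρ = a/6 = 0.5052
P₀ = 0.047418
Lq = P₀·a^c·ρ / (c!·(1−ρ)²) = 0.047418·775.28686·0.5052/(720·0.24487)
= 0.10533

Final: 0.10533


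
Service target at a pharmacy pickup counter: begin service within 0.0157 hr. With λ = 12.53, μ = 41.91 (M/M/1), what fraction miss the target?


ρ = 12.53/41.91 = 0.2990
P(Wq > t) = ρ·e^{−(μ−λ)t} = 0.2990·e^{−0.4613}
= 0.2990·0.630485 = 0.188499

Final: 0.188499


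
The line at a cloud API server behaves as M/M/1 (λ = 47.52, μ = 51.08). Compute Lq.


ρ = 47.52/51.08 = 0.9303
Lq = ρ²/(1−ρ) = 0.8655/0.06969 = 12.4180

Final: 12.4180


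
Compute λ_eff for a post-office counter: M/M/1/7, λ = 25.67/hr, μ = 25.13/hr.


ρ = 1.0215; P_K = (1−ρ)ρ^7/(1−ρ^8) = 0.134497
λ_eff = λ(1 − P_K) = 25.67·(1 − 0.134497) = 25.67·0.865503 = 22.2175 /hr

Final: 22.2175 /hr


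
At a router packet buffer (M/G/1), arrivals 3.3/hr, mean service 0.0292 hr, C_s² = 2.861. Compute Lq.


ρ = λ·E[S] = 3.3·0.0292 = 0.09636
Lq = ρ²(1+C_s²)/(2(1−ρ)) = 0.009285·(1+2.861)/(2·0.9036)
= 0.009285·3.8610/1.8073 = 0.01984

Final: 0.01984


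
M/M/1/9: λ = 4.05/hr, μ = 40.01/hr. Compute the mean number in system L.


ρ = 4.05/40.01 = 0.1012
L = ρ[1 − (K+1)ρ^K + Kρ^(K+1)] / [(1−ρ)(1−ρ^(K+1))]
Numerator: 0.1012·(1 − 10·0.000000001116 + 9·1.129e-10) = 0.101225
Denominator: (0.8988)·(1.000000) = 0.898775
L = 0.101225/0.898775 = 0.1126

Final: 0.1126


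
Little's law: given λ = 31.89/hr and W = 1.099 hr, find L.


L = λW = 31.89·1.099 = 35.0471

Final: 35.0471


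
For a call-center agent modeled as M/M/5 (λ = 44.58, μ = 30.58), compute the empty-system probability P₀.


a = λ/μ = 44.58/30.58 = 1.4578; ρ = a/c = 0.2916
Σ_{k=0}^{4} a^k/k! (terms k=0..4) = 1.00000 + 1.45782 + 1.06261 + 0.51636 + 0.18819 = 4.22498
Tail: a^5/(5!(1−ρ)) = 6.58435/(120·0.7084) = 0.07745
P₀ = 1/(4.22498 + 0.07745) = 1/4.30244 = 0.232426

Final: 0.232426


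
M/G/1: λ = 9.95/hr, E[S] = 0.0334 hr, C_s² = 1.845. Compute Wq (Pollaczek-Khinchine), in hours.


ρ = λ·E[S] = 9.95·0.0334 = 0.3323
E[S²] = E[S]²(1+C_s²) = 0.0334²·(1+1.845) = 0.003174
Wq = λ·E[S²]/(2(1−ρ)) = 9.95·0.003174/(2·0.6677) = 0.02365 hr

Final: 0.02365 hr


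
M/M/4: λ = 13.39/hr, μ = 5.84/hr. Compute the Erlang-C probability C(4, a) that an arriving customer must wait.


a = λ/μ = 2.2928; ρ = a/4 = 0.5732
P₀ = 0.094090 (from M/M/c formula)
C(c,a) = [a^c/(c!(1−ρ))]·P₀ = [27.63573/(24·0.4268)]·0.094090
= 2.69797·0.094090 = 0.253852

Final: 0.253852


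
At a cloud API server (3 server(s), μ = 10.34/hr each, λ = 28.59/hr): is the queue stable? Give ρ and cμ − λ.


Total capacity cμ = 3·10.34 = 31.02/hr
ρ = λ/(cμ) = 28.59/31.02 = 0.9217
Stable ⇔ ρ < 1: YES
Spare capacity = cμ − λ = 31.02 − 28.59 = 2.43/hr

Final: ρ = 0.9217; stable; margin = 2.43/hr


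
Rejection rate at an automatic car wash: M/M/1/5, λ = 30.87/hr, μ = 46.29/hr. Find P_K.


ρ = λ/μ = 30.87/46.29 = 0.6669
P_K = (1−ρ)ρ^K/(1−ρ^(K+1)) = (0.3331·0.131901)/(1 − 0.087962)
= 0.043938/0.912038 = 0.048176

Final: 0.048176


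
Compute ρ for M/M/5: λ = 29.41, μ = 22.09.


ρ = λ/(cμ) = 29.41/(5·22.09) = 29.41/110.45 = 0.2663

Final: 0.2663


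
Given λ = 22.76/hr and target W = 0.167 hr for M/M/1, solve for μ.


W = 1/(μ−λ) ⇒ μ − λ = 1/W = 1/0.167 = 5.9880
μ = λ + 1/W = 22.76 + 5.9880 = 28.7480 per hr

Final: 28.7480 /hr


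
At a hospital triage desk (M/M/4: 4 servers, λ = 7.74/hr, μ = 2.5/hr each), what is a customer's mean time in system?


a = 3.0960; ρ = 0.7740; P₀ = 0.032496
Lq = P₀·a^c·ρ/(c!(1−ρ)²) = 1.88513
Wq = Lq/λ = 1.88513/7.74 = 0.24356 hr
W = Wq + 1/μ = 0.24356 + 0.40000 = 0.64356 hr

Final: 0.64356 hr


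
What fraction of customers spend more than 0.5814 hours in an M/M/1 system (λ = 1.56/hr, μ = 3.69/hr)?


W ~ Exponential(μ−λ) for M/M/1.
μ − λ = 3.69 − 1.56 = 2.1300
P(W > t) = e^{−(μ−λ)t} = e^{−1.2384} = 0.289853

Final: 0.289853


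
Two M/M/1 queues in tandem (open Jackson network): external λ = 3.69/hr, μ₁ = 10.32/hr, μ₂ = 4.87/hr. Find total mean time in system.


Each node sees arrival rate λ = 3.69/hr (tandem ⇒ throughput preserved).
W₁ = 1/(μ₁−λ) = 1/(10.32−3.69) = 0.15083 hr
W₂ = 1/(μ₂−λ) = 1/(4.87−3.69) = 0.84746 hr
W_total = W₁ + W₂ = 0.15083 + 0.84746 = 0.99829 hr

Final: 0.99829 hr


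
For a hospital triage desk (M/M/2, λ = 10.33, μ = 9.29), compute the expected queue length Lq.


a = λ/μ = 1.1119; ρ = a/2 = 0.5560
P₀ = 0.285368
Lq = P₀·a^c·ρ / (c!·(1−ρ)²) = 0.285368·1.23643·0.5560/(2·0.19716)
= 0.49749

Final: 0.49749


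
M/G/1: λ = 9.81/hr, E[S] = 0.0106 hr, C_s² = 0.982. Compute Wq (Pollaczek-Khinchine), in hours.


ρ = λ·E[S] = 9.81·0.0106 = 0.1040
E[S²] = E[S]²(1+C_s²) = 0.0106²·(1+0.982) = 0.0002227
Wq = λ·E[S²]/(2(1−ρ)) = 9.81·0.0002227/(2·0.8960) = 0.001219 hr

Final: 0.001219 hr


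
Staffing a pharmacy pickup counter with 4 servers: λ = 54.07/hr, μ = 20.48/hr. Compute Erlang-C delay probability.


a = λ/μ = 2.6401; ρ = a/4 = 0.6600
P₀ = 0.061931 (from M/M/c formula)
C(c,a) = [a^c/(c!(1−ρ))]·P₀ = [48.58539/(24·0.3400)]·0.061931
= 5.95469·0.061931 = 0.368778

Final: 0.368778


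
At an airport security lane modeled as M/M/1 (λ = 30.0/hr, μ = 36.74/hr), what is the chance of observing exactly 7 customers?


ρ = 30.0/36.74 = 0.8165
P_n = (1−ρ)·ρ^n = (1 − 0.8165)·0.8165^7 = 0.1835·0.242033 = 0.044401

Final: 0.044401


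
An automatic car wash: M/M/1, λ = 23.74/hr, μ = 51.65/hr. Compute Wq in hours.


ρ = 23.74/51.65 = 0.4596
Wq = ρ/(μ−λ) = 0.4596/(51.65 − 23.74) = 0.4596/27.91 = 0.01647 hr

Final: 0.01647 hr


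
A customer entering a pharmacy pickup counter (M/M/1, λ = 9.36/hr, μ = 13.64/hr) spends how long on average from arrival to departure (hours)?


W = 1/(μ−λ) = 1/(13.64 − 9.36) = 1/4.28 = 0.2336 hr

Final: 0.2336 hr


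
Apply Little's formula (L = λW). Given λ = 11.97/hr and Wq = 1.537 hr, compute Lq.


Lq = λWq = 11.97·1.537 = 18.3979

Final: 18.3979


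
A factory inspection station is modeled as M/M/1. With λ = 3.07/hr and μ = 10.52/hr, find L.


ρ = λ/μ = 3.07/10.52 = 0.2918
L = ρ/(1−ρ) = 0.2918/(1 − 0.2918) = 0.2918/0.7082 = 0.4121

Final: 0.4121


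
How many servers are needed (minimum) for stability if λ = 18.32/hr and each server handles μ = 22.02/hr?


Stability requires cμ > λ ⇔ c > λ/μ.
λ/μ = 18.32/22.02 = 0.8320
Minimum integer c = ⌊0.8320⌋ + 1 = 1
Check: 1·22.02 = 22.02 > 18.32, while 0·22.02 = 0.00 ≤ 18.32

Final: 1 servers


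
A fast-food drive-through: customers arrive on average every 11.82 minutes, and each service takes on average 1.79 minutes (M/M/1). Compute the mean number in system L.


λ = 60/11.82 = 5.0761 /hr
μ = 60/1.79 = 33.5196 /hr
ρ = λ/μ = 5.0761/33.5196 = 0.1514
L = ρ/(1−ρ) = 0.1514/0.8486 = 0.1785

Final: 0.1785


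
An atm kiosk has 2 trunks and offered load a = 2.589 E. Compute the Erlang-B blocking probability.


B(c,a) = (a^c/c!) / Σ_{k=0}^{c} a^k/k!
a^2/2! = 3.351460
Σ terms (k=0..2): 1.00000 + 2.58900 + 3.35146 = 6.940461
B = 3.351460/6.940461 = 0.482887

Final: 0.482887


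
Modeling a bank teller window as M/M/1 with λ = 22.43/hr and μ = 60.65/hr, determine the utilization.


ρ = λ/μ = 22.43/60.65 = 0.3698

Final: 0.3698


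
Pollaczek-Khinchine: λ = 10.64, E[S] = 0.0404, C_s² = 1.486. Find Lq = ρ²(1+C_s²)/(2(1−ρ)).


ρ = λ·E[S] = 10.64·0.0404 = 0.4299
Lq = ρ²(1+C_s²)/(2(1−ρ)) = 0.1848·(1+1.486)/(2·0.5701)
= 0.1848·2.4860/1.1403 = 0.40284

Final: 0.40284


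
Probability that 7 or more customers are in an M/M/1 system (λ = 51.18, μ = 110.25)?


ρ = 51.18/110.25 = 0.4642
P(N ≥ n) = ρ^n = 0.4642^7 = 0.004646

Final: 0.004646


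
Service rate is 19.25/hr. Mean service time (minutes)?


Mean service time = 1/μ = 1/19.25 hour = 0.05195 hour
In minutes: 0.05195 × 60 = 3.1169 min

Final: 3.1169 min


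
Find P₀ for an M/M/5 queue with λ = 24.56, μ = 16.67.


a = λ/μ = 24.56/16.67 = 1.4733; ρ = a/c = 0.2947
Σ_{k=0}^{4} a^k/k! (terms k=0..4) = 1.00000 + 1.47331 + 1.08531 + 0.53300 + 0.19632 = 4.28794
Tail: a^5/(5!(1−ρ)) = 6.94167/(120·0.7053) = 0.08201
P₀ = 1/(4.28794 + 0.08201) = 1/4.36995 = 0.228836

Final: 0.228836


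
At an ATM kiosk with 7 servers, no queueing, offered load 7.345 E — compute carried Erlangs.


B(7,7.345) = 0.269945 (Erlang-B)
Carried load = a(1 − B) = 7.345·(1 − 0.269945) = 7.345·0.730055 = 5.3623 E

Final: 5.3623 Erlangs


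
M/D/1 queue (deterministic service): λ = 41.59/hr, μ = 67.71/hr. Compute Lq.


ρ = 41.59/67.71 = 0.6142
M/D/1: Lq = ρ²/(2(1−ρ)) = 0.3773/(2·0.3858) = 0.48901

Final: 0.48901


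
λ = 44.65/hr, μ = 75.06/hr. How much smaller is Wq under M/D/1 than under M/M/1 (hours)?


ρ = 44.65/75.06 = 0.5949
Wq(M/M/1) = ρ/(μ−λ) = 0.5949/30.41 = 0.01956 hr
Wq(M/D/1) = ρ/(2(μ−λ)) = 0.009781 hr
Savings = 0.01956 − 0.009781 = 0.009781 hr

Final: 0.009781 hr


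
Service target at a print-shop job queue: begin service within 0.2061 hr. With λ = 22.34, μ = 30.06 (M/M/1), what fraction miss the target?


ρ = 22.34/30.06 = 0.7432
P(Wq > t) = ρ·e^{−(μ−λ)t} = 0.7432·e^{−1.5911}
= 0.7432·0.203703 = 0.151388

Final: 0.151388


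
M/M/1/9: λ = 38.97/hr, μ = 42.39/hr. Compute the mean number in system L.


ρ = 38.97/42.39 = 0.9193
L = ρ[1 − (K+1)ρ^K + Kρ^(K+1)] / [(1−ρ)(1−ρ^(K+1))]
Numerator: 0.9193·(1 − 10·0.469032 + 9·0.431191) = 0.175035
Denominator: (0.08068)·(0.568809) = 0.045891
L = 0.175035/0.045891 = 3.8141

Final: 3.8141


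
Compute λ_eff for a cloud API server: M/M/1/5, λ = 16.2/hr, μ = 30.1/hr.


ρ = 0.5382; P_K = (1−ρ)ρ^5/(1−ρ^6) = 0.021374
λ_eff = λ(1 − P_K) = 16.2·(1 − 0.021374) = 16.2·0.978626 = 15.8537 /hr

Final: 15.8537 /hr


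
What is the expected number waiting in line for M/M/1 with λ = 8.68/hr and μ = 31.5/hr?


ρ = 8.68/31.5 = 0.2756
Lq = ρ²/(1−ρ) = 0.07593/0.7244 = 0.1048

Final: 0.1048


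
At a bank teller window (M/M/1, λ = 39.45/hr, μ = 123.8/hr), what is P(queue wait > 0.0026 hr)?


ρ = 39.45/123.8 = 0.3187
P(Wq > t) = ρ·e^{−(μ−λ)t} = 0.3187·e^{−0.2193}
= 0.3187·0.803073 = 0.255906

Final: 0.255906


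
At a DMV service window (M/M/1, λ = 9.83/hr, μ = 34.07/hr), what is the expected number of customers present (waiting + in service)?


ρ = λ/μ = 9.83/34.07 = 0.2885
L = ρ/(1−ρ) = 0.2885/(1 − 0.2885) = 0.2885/0.7115 = 0.4055

Final: 0.4055


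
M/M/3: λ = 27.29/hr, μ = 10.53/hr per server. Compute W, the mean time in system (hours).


a = 2.5916; ρ = 0.8639; P₀ = 0.035381
Lq = P₀·a^c·ρ/(c!(1−ρ)²) = 4.78591
Wq = Lq/λ = 4.78591/27.29 = 0.17537 hr
W = Wq + 1/μ = 0.17537 + 0.09497 = 0.27034 hr

Final: 0.27034 hr


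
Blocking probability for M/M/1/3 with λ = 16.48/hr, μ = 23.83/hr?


ρ = λ/μ = 16.48/23.83 = 0.6916
P_K = (1−ρ)ρ^K/(1−ρ^(K+1)) = (0.3084·0.330750)/(1 − 0.228735)
= 0.102015/0.771265 = 0.132269

Final: 0.132269


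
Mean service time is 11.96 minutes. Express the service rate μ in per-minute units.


μ = 1/(service time) in consistent units.
1 minute = 1 min, so μ = 1/11.96 = 0.08361 per minute

Final: 0.08361 /min


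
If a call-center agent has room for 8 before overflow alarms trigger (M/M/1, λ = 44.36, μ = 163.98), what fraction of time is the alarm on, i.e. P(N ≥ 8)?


ρ = 44.36/163.98 = 0.2705
P(N ≥ n) = ρ^n = 0.2705^8 = 0.00002868

Final: 0.00002868


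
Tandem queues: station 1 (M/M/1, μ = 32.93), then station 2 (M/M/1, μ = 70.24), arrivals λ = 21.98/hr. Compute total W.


Each node sees arrival rate λ = 21.98/hr (tandem ⇒ throughput preserved).
W₁ = 1/(μ₁−λ) = 1/(32.93−21.98) = 0.09132 hr
W₂ = 1/(μ₂−λ) = 1/(70.24−21.98) = 0.02072 hr
W_total = W₁ + W₂ = 0.09132 + 0.02072 = 0.11205 hr

Final: 0.11205 hr


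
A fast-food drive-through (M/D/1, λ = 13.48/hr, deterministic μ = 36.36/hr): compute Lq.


ρ = 13.48/36.36 = 0.3707
M/D/1: Lq = ρ²/(2(1−ρ)) = 0.1374/(2·0.6293) = 0.10921

Final: 0.10921


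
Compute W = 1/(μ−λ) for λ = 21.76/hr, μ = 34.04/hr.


W = 1/(μ−λ) = 1/(34.04 − 21.76) = 1/12.28 = 0.08143 hr

Final: 0.08143 hr


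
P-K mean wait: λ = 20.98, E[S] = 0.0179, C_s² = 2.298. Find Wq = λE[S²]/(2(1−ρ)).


ρ = λ·E[S] = 20.98·0.0179 = 0.3755
E[S²] = E[S]²(1+C_s²) = 0.0179²·(1+2.298) = 0.001057
Wq = λ·E[S²]/(2(1−ρ)) = 20.98·0.001057/(2·0.6245) = 0.01775 hr

Final: 0.01775 hr


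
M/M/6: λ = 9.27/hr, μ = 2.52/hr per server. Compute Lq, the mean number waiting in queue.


a = λ/μ = 3.6786; ρ = a/6 = 0.6131
P₀ = 0.023879
Lq = P₀·a^c·ρ / (c!·(1−ρ)²) = 0.023879·2477.85084·0.6131/(720·0.14970)
= 0.33657

Final: 0.33657


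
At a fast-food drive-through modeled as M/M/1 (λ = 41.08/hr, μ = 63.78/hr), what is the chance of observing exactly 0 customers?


ρ = 41.08/63.78 = 0.6441
P_n = (1−ρ)·ρ^n = (1 − 0.6441)·0.6441^0 = 0.3559·1.000000 = 0.355911

Final: 0.355911


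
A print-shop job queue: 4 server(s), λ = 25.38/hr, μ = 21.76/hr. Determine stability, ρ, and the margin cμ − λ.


Total capacity cμ = 4·21.76 = 87.04/hr
ρ = λ/(cμ) = 25.38/87.04 = 0.2916
Stable ⇔ ρ < 1: YES
Spare capacity = cμ − λ = 87.04 − 25.38 = 61.66/hr

Final: ρ = 0.2916; stable; margin = 61.66/hr


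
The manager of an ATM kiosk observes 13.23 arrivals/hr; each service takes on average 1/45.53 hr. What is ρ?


ρ = λ/μ = 13.23/45.53 = 0.2906

Final: 0.2906


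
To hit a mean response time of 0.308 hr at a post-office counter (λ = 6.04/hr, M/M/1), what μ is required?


W = 1/(μ−λ) ⇒ μ − λ = 1/W = 1/0.308 = 3.2468
μ = λ + 1/W = 6.04 + 3.2468 = 9.2868 per hr

Final: 9.2868 /hr


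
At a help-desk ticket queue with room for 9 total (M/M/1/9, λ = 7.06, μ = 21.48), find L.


ρ = 7.06/21.48 = 0.3287
L = ρ[1 − (K+1)ρ^K + Kρ^(K+1)] / [(1−ρ)(1−ρ^(K+1))]
Numerator: 0.3287·(1 − 10·0.00004476 + 9·0.00001471) = 0.328574
Denominator: (0.6713)·(0.999985) = 0.671312
L = 0.328574/0.671312 = 0.4895

Final: 0.4895


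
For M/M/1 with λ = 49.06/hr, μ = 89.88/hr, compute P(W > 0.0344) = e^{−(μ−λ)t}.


W ~ Exponential(μ−λ) for M/M/1.
μ − λ = 89.88 − 49.06 = 40.8200
P(W > t) = e^{−(μ−λ)t} = e^{−1.4042} = 0.245561

Final: 0.245561


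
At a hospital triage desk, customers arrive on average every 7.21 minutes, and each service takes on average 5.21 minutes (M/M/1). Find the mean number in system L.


λ = 60/7.21 = 8.3218 /hr
μ = 60/5.21 = 11.5163 /hr
ρ = λ/μ = 8.3218/11.5163 = 0.7226
L = ρ/(1−ρ) = 0.7226/0.2774 = 2.6050

Final: 2.6050


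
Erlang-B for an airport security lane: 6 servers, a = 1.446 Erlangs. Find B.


B(c,a) = (a^c/c!) / Σ_{k=0}^{c} a^k/k!
a^6/6! = 0.012696
Σ terms (k=0..6): 1.00000 + 1.44600 + 1.04546 + 0.50391 + 0.18216 + 0.05268 + 0.01270 = 4.242911
B = 0.012696/4.242911 = 0.002992

Final: 0.002992


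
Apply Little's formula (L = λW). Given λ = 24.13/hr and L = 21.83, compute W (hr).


W = L/λ = 21.83/24.13 = 0.9047 hr

Final: 0.9047 hr


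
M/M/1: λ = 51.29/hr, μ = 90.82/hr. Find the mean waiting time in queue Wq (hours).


ρ = 51.29/90.82 = 0.5647
Wq = ρ/(μ−λ) = 0.5647/(90.82 − 51.29) = 0.5647/39.53 = 0.01429 hr

Final: 0.01429 hr


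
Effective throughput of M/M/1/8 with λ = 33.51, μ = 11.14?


ρ = 3.0081; P_K = (1−ρ)ρ^8/(1−ρ^9) = 0.667595
λ_eff = λ(1 − P_K) = 33.51·(1 − 0.667595) = 33.51·0.332405 = 11.1389 /hr

Final: 11.1389 /hr


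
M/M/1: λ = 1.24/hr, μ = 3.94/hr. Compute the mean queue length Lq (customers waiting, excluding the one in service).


ρ = 1.24/3.94 = 0.3147
Lq = ρ²/(1−ρ) = 0.09905/0.6853 = 0.1445

Final: 0.1445


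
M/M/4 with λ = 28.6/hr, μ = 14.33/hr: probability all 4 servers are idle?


a = λ/μ = 28.6/14.33 = 1.9958; ρ = a/c = 0.4990
Σ_{k=0}^{3} a^k/k! (terms k=0..3) = 1.00000 + 1.99581 + 1.99163 + 1.32498 = 6.31242
Tail: a^4/(4!(1−ρ)) = 15.86644/(24·0.5010) = 1.31944
P₀ = 1/(6.31242 + 1.31944) = 1/7.63187 = 0.131030

Final: 0.131030


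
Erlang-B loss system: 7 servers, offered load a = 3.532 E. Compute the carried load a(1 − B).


B(7,3.532) = 0.040937 (Erlang-B)
Carried load = a(1 − B) = 3.532·(1 − 0.040937) = 3.532·0.959063 = 3.3874 E

Final: 3.3874 Erlangs


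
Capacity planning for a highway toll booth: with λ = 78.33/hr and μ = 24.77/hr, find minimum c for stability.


Stability requires cμ > λ ⇔ c > λ/μ.
λ/μ = 78.33/24.77 = 3.1623
Minimum integer c = ⌊3.1623⌋ + 1 = 4
Check: 4·24.77 = 99.08 > 78.33, while 3·24.77 = 74.31 ≤ 78.33

Final: 4 servers


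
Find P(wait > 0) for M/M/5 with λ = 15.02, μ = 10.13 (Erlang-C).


a = λ/μ = 1.4827; ρ = a/5 = 0.2965
P₀ = 0.226679 (from M/M/c formula)
C(c,a) = [a^c/(c!(1−ρ))]·P₀ = [7.16642/(120·0.7035)]·0.226679
= 0.08490·0.226679 = 0.019244

Final: 0.019244


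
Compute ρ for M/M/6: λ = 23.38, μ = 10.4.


ρ = λ/(cμ) = 23.38/(6·10.4) = 23.38/62.40 = 0.3747

Final: 0.3747


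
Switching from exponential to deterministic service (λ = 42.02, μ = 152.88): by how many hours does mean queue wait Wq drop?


ρ = 42.02/152.88 = 0.2749
Wq(M/M/1) = ρ/(μ−λ) = 0.2749/110.86 = 0.002479 hr
Wq(M/D/1) = ρ/(2(μ−λ)) = 0.001240 hr
Savings = 0.002479 − 0.001240 = 0.001240 hr

Final: 0.001240 hr


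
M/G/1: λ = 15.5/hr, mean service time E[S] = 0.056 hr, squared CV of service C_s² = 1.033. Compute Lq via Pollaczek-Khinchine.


ρ = λ·E[S] = 15.5·0.056 = 0.8680
Lq = ρ²(1+C_s²)/(2(1−ρ)) = 0.7534·(1+1.033)/(2·0.1320)
= 0.7534·2.0330/0.2640 = 5.80194

Final: 5.80194


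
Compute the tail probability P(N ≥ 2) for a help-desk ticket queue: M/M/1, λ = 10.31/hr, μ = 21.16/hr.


ρ = 10.31/21.16 = 0.4872
P(N ≥ n) = ρ^n = 0.4872^2 = 0.237403

Final: 0.237403
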